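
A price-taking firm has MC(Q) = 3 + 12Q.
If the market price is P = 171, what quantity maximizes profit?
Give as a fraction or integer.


In perfect competition, profit is maximized where P = MC.
171 = 3 + 12Q
168 = 12Q
Q* = 168/12 = 14

14


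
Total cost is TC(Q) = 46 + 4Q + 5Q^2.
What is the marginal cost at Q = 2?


MC = dTC/dQ = 4 + 2*5*Q
At Q = 2:
MC = 4 + 10*2
MC = 4 + 20 = 24

24


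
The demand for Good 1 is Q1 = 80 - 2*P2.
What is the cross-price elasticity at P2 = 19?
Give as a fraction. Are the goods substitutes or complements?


dQ1/dP2 = -2
At P2 = 19: Q1 = 80 - 2*19 = 42
Exy = (dQ1/dP2)(P2/Q1) = -2 * 19 / 42 = -19/21
Since Exy < 0, the goods are complements.

-19/21 (complements)


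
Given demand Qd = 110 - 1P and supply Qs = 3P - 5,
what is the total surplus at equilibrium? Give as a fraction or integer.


Find equilibrium: 110 - 1P = 3P - 5
110 + 5 = 4P
P* = 115/4 = 115/4
Q* = 3*115/4 - 5 = 325/4
Inverse demand: P = 110 - Q/1, so P_max = 110
Inverse supply: P = 5/3 + Q/3, so P_min = 5/3
CS = (1/2) * 325/4 * (110 - 115/4) = 105625/32
PS = (1/2) * 325/4 * (115/4 - 5/3) = 105625/96
TS = CS + PS = 105625/32 + 105625/96 = 105625/24

105625/24


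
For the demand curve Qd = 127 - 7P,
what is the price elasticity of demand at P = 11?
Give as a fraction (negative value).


dQ/dP = -7
At P = 11: Q = 127 - 7*11 = 50
E = (dQ/dP)(P/Q) = (-7)(11/50) = -77/50

-77/50


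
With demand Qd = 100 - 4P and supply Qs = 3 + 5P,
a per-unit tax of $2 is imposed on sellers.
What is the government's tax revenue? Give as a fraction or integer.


With tax on sellers, new supply: Qs' = 3 + 5(P - 2)
= 5P - 7
New equilibrium quantity:
Q_new = 472/9
Tax revenue = tax * Q_new = 2 * 472/9 = 944/9

944/9


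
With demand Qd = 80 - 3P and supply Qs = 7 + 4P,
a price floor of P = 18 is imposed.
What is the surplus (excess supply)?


At P = 18:
Qd = 80 - 3*18 = 26
Qs = 7 + 4*18 = 79
Surplus = Qs - Qd = 79 - 26 = 53

53


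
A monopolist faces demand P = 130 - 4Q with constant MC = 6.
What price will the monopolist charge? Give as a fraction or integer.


MR = 130 - 8Q
Set MR = MC: 130 - 8Q = 6
Q* = 31/2
Substitute into demand:
P* = 130 - 4*31/2 = 68

68


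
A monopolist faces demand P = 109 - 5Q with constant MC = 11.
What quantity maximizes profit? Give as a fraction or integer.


TR = P*Q = (109 - 5Q)Q = 109Q - 5Q^2
MR = dTR/dQ = 109 - 10Q
Set MR = MC:
109 - 10Q = 11
98 = 10Q
Q* = 98/10 = 49/5

49/5


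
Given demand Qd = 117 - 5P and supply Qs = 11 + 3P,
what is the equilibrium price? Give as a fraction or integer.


At equilibrium, Qd = Qs.
117 - 5P = 11 + 3P
117 - 11 = 5P + 3P
106 = 8P
P* = 106/8 = 53/4

53/4


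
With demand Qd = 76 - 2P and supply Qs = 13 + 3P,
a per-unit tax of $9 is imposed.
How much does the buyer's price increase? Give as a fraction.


With a per-unit tax, the buyer's price increase depends on relative slopes.
Supply slope: d = 3, Demand slope: b = 2
Buyer's price increase = d * tax / (b + d)
= 3 * 9 / (2 + 3)
= 27 / 5 = 27/5

27/5


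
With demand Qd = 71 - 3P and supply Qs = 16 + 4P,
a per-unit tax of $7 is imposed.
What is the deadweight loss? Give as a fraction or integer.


Pre-tax equilibrium quantity: Q* = 332/7
Post-tax equilibrium quantity: Q_tax = 248/7
Reduction in quantity: Q* - Q_tax = 12
DWL = (1/2) * tax * (Q* - Q_tax)
DWL = (1/2) * 7 * 12 = 42

42


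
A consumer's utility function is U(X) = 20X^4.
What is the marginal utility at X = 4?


MU = dU/dX = 20*4*X^(4-1)
MU = 80*X^3
At X = 4:
MU = 80 * 4^3
MU = 80 * 64 = 5120

5120


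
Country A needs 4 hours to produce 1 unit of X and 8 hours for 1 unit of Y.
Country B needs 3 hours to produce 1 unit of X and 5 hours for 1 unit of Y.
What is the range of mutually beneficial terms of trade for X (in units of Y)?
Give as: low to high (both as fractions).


Opportunity cost of X for Country A = hours_X / hours_Y = 4/8 = 1/2 units of Y
Opportunity cost of X for Country B = hours_X / hours_Y = 3/5 = 3/5 units of Y
Terms of trade must be between the two opportunity costs.
Range: 1/2 to 3/5

1/2 to 3/5


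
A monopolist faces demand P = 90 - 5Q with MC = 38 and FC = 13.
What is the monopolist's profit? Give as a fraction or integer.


MR = MC: 90 - 10Q = 38
Q* = 26/5
P* = 90 - 5*26/5 = 64
Profit = (P* - MC)*Q* - FC
= (64 - 38)*26/5 - 13
= 26*26/5 - 13
= 676/5 - 13 = 611/5

611/5


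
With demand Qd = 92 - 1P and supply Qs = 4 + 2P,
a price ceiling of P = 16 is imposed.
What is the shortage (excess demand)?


At P = 16:
Qd = 92 - 1*16 = 76
Qs = 4 + 2*16 = 36
Shortage = Qd - Qs = 76 - 36 = 40

40


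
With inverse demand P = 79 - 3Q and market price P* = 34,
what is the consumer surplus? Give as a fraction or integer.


Maximum willingness to pay (at Q=0): P_max = 79
Quantity demanded at P* = 34:
Q* = (79 - 34)/3 = 15
CS = (1/2) * Q* * (P_max - P*)
CS = (1/2) * 15 * (79 - 34)
CS = (1/2) * 15 * 45 = 675/2

675/2


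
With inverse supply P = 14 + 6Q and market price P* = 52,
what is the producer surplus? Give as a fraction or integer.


Minimum supply price (at Q=0): P_min = 14
Quantity supplied at P* = 52:
Q* = (52 - 14)/6 = 19/3
PS = (1/2) * Q* * (P* - P_min)
PS = (1/2) * 19/3 * (52 - 14)
PS = (1/2) * 19/3 * 38 = 361/3

361/3


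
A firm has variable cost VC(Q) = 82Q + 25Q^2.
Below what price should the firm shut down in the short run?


AVC(Q) = VC(Q)/Q = 82 + 25Q
AVC is increasing in Q, so minimum AVC is at Q -> 0+.
Min AVC = 82
The firm should shut down if P < 82.

82


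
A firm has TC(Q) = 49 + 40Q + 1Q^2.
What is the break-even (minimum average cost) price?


AC(Q) = 49/Q + 40 + 1Q
To minimize: dAC/dQ = -49/Q^2 + 1 = 0
Q^2 = 49/1 = 49
Q* = 7
Min AC = 49/7 + 40 + 1*7
Min AC = 7 + 40 + 7 = 54

54


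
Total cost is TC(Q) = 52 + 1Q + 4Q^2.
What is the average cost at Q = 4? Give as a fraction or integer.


TC(4) = 52 + 1*4 + 4*4^2
TC(4) = 52 + 4 + 64 = 120
AC = TC/Q = 120/4 = 30

30


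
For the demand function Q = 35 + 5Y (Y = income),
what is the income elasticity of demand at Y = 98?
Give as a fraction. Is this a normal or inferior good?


dQ/dY = 5
At Y = 98: Q = 35 + 5*98 = 525
Ey = (dQ/dY)(Y/Q) = 5 * 98 / 525 = 14/15
Since Ey > 0, this is a normal good.

14/15 (normal good)


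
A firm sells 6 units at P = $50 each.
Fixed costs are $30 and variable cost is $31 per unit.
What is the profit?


Total Revenue = P * Q = 50 * 6 = $300
Total Cost = FC + VC*Q = 30 + 31*6 = $216
Profit = TR - TC = 300 - 216 = $84

$84


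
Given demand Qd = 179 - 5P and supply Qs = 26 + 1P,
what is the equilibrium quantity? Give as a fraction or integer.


First find equilibrium price:
179 - 5P = 26 + 1P
P* = 153/6 = 51/2
Then substitute into demand:
Q* = 179 - 5 * 51/2 = 103/2

103/2


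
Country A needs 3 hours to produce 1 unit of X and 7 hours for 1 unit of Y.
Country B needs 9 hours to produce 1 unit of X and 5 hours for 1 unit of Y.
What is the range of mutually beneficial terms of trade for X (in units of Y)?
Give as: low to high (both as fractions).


Opportunity cost of X for Country A = hours_X / hours_Y = 3/7 = 3/7 units of Y
Opportunity cost of X for Country B = hours_X / hours_Y = 9/5 = 9/5 units of Y
Terms of trade must be between the two opportunity costs.
Range: 3/7 to 9/5

3/7 to 9/5


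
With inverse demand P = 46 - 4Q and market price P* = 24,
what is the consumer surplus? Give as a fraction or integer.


Maximum willingness to pay (at Q=0): P_max = 46
Quantity demanded at P* = 24:
Q* = (46 - 24)/4 = 11/2
CS = (1/2) * Q* * (P_max - P*)
CS = (1/2) * 11/2 * (46 - 24)
CS = (1/2) * 11/2 * 22 = 121/2

121/2


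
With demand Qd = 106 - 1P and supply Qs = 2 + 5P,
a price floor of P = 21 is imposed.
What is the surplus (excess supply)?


At P = 21:
Qd = 106 - 1*21 = 85
Qs = 2 + 5*21 = 107
Surplus = Qs - Qd = 107 - 85 = 22

22


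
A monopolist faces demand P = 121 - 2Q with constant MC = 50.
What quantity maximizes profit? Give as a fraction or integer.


TR = P*Q = (121 - 2Q)Q = 121Q - 2Q^2
MR = dTR/dQ = 121 - 4Q
Set MR = MC:
121 - 4Q = 50
71 = 4Q
Q* = 71/4 = 71/4

71/4


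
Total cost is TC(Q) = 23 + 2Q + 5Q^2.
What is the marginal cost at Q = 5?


MC = dTC/dQ = 2 + 2*5*Q
At Q = 5:
MC = 2 + 10*5
MC = 2 + 50 = 52

52


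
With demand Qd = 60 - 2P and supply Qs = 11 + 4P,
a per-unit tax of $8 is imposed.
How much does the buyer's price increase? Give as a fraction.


With a per-unit tax, the buyer's price increase depends on relative slopes.
Supply slope: d = 4, Demand slope: b = 2
Buyer's price increase = d * tax / (b + d)
= 4 * 8 / (2 + 4)
= 32 / 6 = 16/3

16/3


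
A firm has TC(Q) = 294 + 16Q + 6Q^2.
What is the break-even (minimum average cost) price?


AC(Q) = 294/Q + 16 + 6Q
To minimize: dAC/dQ = -294/Q^2 + 6 = 0
Q^2 = 294/6 = 49
Q* = 7
Min AC = 294/7 + 16 + 6*7
Min AC = 42 + 16 + 42 = 100

100


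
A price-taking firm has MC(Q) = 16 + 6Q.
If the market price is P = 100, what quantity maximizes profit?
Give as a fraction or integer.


In perfect competition, profit is maximized where P = MC.
100 = 16 + 6Q
84 = 6Q
Q* = 84/6 = 14

14


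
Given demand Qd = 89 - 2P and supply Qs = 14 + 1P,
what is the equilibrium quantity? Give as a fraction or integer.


First find equilibrium price:
89 - 2P = 14 + 1P
P* = 75/3 = 25
Then substitute into demand:
Q* = 89 - 2 * 25 = 39

39


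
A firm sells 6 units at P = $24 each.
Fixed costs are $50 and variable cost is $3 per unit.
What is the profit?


Total Revenue = P * Q = 24 * 6 = $144
Total Cost = FC + VC*Q = 50 + 3*6 = $68
Profit = TR - TC = 144 - 68 = $76

$76


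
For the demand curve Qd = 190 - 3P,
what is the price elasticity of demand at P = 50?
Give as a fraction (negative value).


dQ/dP = -3
At P = 50: Q = 190 - 3*50 = 40
E = (dQ/dP)(P/Q) = (-3)(50/40) = -15/4

-15/4


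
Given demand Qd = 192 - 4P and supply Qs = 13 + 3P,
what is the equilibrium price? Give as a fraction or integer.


At equilibrium, Qd = Qs.
192 - 4P = 13 + 3P
192 - 13 = 4P + 3P
179 = 7P
P* = 179/7 = 179/7

179/7


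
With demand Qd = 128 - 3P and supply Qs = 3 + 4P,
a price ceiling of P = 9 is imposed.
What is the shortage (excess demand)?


At P = 9:
Qd = 128 - 3*9 = 101
Qs = 3 + 4*9 = 39
Shortage = Qd - Qs = 101 - 39 = 62

62


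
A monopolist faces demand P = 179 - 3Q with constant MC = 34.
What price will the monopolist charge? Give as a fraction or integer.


MR = 179 - 6Q
Set MR = MC: 179 - 6Q = 34
Q* = 145/6
Substitute into demand:
P* = 179 - 3*145/6 = 213/2

213/2


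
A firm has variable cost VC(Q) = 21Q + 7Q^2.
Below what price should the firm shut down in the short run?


AVC(Q) = VC(Q)/Q = 21 + 7Q
AVC is increasing in Q, so minimum AVC is at Q -> 0+.
Min AVC = 21
The firm should shut down if P < 21.

21


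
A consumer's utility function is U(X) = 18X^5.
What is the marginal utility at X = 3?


MU = dU/dX = 18*5*X^(5-1)
MU = 90*X^4
At X = 3:
MU = 90 * 3^4
MU = 90 * 81 = 7290

7290


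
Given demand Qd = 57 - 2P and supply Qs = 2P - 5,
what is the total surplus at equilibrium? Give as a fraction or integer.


Find equilibrium: 57 - 2P = 2P - 5
57 + 5 = 4P
P* = 62/4 = 31/2
Q* = 2*31/2 - 5 = 26
Inverse demand: P = 57/2 - Q/2, so P_max = 57/2
Inverse supply: P = 5/2 + Q/2, so P_min = 5/2
CS = (1/2) * 26 * (57/2 - 31/2) = 169
PS = (1/2) * 26 * (31/2 - 5/2) = 169
TS = CS + PS = 169 + 169 = 338

338


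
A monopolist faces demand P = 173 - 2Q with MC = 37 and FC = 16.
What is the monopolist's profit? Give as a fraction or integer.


MR = MC: 173 - 4Q = 37
Q* = 34
P* = 173 - 2*34 = 105
Profit = (P* - MC)*Q* - FC
= (105 - 37)*34 - 16
= 68*34 - 16
= 2312 - 16 = 2296

2296


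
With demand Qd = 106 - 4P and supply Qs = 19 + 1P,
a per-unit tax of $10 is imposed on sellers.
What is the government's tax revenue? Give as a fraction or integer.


With tax on sellers, new supply: Qs' = 19 + 1(P - 10)
= 9 + 1P
New equilibrium quantity:
Q_new = 142/5
Tax revenue = tax * Q_new = 10 * 142/5 = 284

284


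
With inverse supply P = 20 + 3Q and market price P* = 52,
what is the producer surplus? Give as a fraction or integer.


Minimum supply price (at Q=0): P_min = 20
Quantity supplied at P* = 52:
Q* = (52 - 20)/3 = 32/3
PS = (1/2) * Q* * (P* - P_min)
PS = (1/2) * 32/3 * (52 - 20)
PS = (1/2) * 32/3 * 32 = 512/3

512/3


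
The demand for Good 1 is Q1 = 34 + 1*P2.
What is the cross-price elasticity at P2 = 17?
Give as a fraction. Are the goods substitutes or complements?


dQ1/dP2 = 1
At P2 = 17: Q1 = 34 + 1*17 = 51
Exy = (dQ1/dP2)(P2/Q1) = 1 * 17 / 51 = 1/3
Since Exy > 0, the goods are substitutes.

1/3 (substitutes)


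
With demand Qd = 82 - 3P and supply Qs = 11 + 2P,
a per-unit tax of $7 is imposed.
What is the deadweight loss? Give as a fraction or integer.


Pre-tax equilibrium quantity: Q* = 197/5
Post-tax equilibrium quantity: Q_tax = 31
Reduction in quantity: Q* - Q_tax = 42/5
DWL = (1/2) * tax * (Q* - Q_tax)
DWL = (1/2) * 7 * 42/5 = 147/5

147/5


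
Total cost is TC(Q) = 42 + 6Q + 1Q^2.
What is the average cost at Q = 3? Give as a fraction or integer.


TC(3) = 42 + 6*3 + 1*3^2
TC(3) = 42 + 18 + 9 = 69
AC = TC/Q = 69/3 = 23

23


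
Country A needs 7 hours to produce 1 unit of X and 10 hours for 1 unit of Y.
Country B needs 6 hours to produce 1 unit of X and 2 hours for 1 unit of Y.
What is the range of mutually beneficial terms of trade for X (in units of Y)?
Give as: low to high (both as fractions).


Opportunity cost of X for Country A = hours_X / hours_Y = 7/10 = 7/10 units of Y
Opportunity cost of X for Country B = hours_X / hours_Y = 6/2 = 3 units of Y
Terms of trade must be between the two opportunity costs.
Range: 7/10 to 3

7/10 to 3


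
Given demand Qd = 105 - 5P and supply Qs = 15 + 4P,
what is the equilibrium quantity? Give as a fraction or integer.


First find equilibrium price:
105 - 5P = 15 + 4P
P* = 90/9 = 10
Then substitute into demand:
Q* = 105 - 5 * 10 = 55

55


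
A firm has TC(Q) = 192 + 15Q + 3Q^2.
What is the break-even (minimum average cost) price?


AC(Q) = 192/Q + 15 + 3Q
To minimize: dAC/dQ = -192/Q^2 + 3 = 0
Q^2 = 192/3 = 64
Q* = 8
Min AC = 192/8 + 15 + 3*8
Min AC = 24 + 15 + 24 = 63

63


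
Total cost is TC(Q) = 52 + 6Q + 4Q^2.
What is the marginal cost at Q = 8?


MC = dTC/dQ = 6 + 2*4*Q
At Q = 8:
MC = 6 + 8*8
MC = 6 + 64 = 70

70


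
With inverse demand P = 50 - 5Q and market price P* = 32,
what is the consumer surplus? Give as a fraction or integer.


Maximum willingness to pay (at Q=0): P_max = 50
Quantity demanded at P* = 32:
Q* = (50 - 32)/5 = 18/5
CS = (1/2) * Q* * (P_max - P*)
CS = (1/2) * 18/5 * (50 - 32)
CS = (1/2) * 18/5 * 18 = 162/5

162/5


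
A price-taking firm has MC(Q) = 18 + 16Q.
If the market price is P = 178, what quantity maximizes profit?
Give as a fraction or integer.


In perfect competition, profit is maximized where P = MC.
178 = 18 + 16Q
160 = 16Q
Q* = 160/16 = 10

10


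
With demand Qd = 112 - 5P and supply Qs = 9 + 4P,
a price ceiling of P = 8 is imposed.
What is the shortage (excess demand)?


At P = 8:
Qd = 112 - 5*8 = 72
Qs = 9 + 4*8 = 41
Shortage = Qd - Qs = 72 - 41 = 31

31


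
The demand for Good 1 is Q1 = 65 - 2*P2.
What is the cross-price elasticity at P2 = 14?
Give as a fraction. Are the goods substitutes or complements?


dQ1/dP2 = -2
At P2 = 14: Q1 = 65 - 2*14 = 37
Exy = (dQ1/dP2)(P2/Q1) = -2 * 14 / 37 = -28/37
Since Exy < 0, the goods are complements.

-28/37 (complements)


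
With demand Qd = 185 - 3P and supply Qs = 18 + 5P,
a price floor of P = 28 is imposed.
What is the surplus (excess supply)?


At P = 28:
Qd = 185 - 3*28 = 101
Qs = 18 + 5*28 = 158
Surplus = Qs - Qd = 158 - 101 = 57

57


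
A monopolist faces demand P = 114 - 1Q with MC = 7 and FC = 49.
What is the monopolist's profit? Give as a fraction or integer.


MR = MC: 114 - 2Q = 7
Q* = 107/2
P* = 114 - 1*107/2 = 121/2
Profit = (P* - MC)*Q* - FC
= (121/2 - 7)*107/2 - 49
= 107/2*107/2 - 49
= 11449/4 - 49 = 11253/4

11253/4


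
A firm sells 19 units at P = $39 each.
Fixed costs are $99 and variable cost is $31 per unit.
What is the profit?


Total Revenue = P * Q = 39 * 19 = $741
Total Cost = FC + VC*Q = 99 + 31*19 = $688
Profit = TR - TC = 741 - 688 = $53

$53


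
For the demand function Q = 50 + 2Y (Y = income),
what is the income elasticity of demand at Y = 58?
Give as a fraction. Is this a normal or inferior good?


dQ/dY = 2
At Y = 58: Q = 50 + 2*58 = 166
Ey = (dQ/dY)(Y/Q) = 2 * 58 / 166 = 58/83
Since Ey > 0, this is a normal good.

58/83 (normal good)


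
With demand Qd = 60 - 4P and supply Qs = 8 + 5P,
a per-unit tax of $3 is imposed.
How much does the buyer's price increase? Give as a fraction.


With a per-unit tax, the buyer's price increase depends on relative slopes.
Supply slope: d = 5, Demand slope: b = 4
Buyer's price increase = d * tax / (b + d)
= 5 * 3 / (4 + 5)
= 15 / 9 = 5/3

5/3


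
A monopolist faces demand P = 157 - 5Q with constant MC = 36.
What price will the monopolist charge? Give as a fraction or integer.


MR = 157 - 10Q
Set MR = MC: 157 - 10Q = 36
Q* = 121/10
Substitute into demand:
P* = 157 - 5*121/10 = 193/2

193/2


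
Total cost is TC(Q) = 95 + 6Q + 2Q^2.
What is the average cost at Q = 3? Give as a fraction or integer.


TC(3) = 95 + 6*3 + 2*3^2
TC(3) = 95 + 18 + 18 = 131
AC = TC/Q = 131/3 = 131/3

131/3


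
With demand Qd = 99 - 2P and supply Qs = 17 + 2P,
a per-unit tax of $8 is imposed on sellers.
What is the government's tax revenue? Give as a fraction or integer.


With tax on sellers, new supply: Qs' = 17 + 2(P - 8)
= 1 + 2P
New equilibrium quantity:
Q_new = 50
Tax revenue = tax * Q_new = 8 * 50 = 400

400


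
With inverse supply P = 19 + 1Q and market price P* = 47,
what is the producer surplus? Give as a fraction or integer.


Minimum supply price (at Q=0): P_min = 19
Quantity supplied at P* = 47:
Q* = (47 - 19)/1 = 28
PS = (1/2) * Q* * (P* - P_min)
PS = (1/2) * 28 * (47 - 19)
PS = (1/2) * 28 * 28 = 392

392


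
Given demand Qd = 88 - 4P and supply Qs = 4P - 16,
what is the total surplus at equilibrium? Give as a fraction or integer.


Find equilibrium: 88 - 4P = 4P - 16
88 + 16 = 8P
P* = 104/8 = 13
Q* = 4*13 - 16 = 36
Inverse demand: P = 22 - Q/4, so P_max = 22
Inverse supply: P = 4 + Q/4, so P_min = 4
CS = (1/2) * 36 * (22 - 13) = 162
PS = (1/2) * 36 * (13 - 4) = 162
TS = CS + PS = 162 + 162 = 324

324


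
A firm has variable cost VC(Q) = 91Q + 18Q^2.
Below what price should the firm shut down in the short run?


AVC(Q) = VC(Q)/Q = 91 + 18Q
AVC is increasing in Q, so minimum AVC is at Q -> 0+.
Min AVC = 91
The firm should shut down if P < 91.

91


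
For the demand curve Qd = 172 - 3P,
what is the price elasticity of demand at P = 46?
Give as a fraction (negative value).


dQ/dP = -3
At P = 46: Q = 172 - 3*46 = 34
E = (dQ/dP)(P/Q) = (-3)(46/34) = -69/17

-69/17


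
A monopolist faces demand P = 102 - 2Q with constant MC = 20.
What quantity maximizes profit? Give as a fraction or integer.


TR = P*Q = (102 - 2Q)Q = 102Q - 2Q^2
MR = dTR/dQ = 102 - 4Q
Set MR = MC:
102 - 4Q = 20
82 = 4Q
Q* = 82/4 = 41/2

41/2


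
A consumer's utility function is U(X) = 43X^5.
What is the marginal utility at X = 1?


MU = dU/dX = 43*5*X^(5-1)
MU = 215*X^4
At X = 1:
MU = 215 * 1^4
MU = 215 * 1 = 215

215


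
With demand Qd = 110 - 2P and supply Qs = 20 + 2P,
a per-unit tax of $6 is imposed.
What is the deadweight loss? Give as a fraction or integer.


Pre-tax equilibrium quantity: Q* = 65
Post-tax equilibrium quantity: Q_tax = 59
Reduction in quantity: Q* - Q_tax = 6
DWL = (1/2) * tax * (Q* - Q_tax)
DWL = (1/2) * 6 * 6 = 18

18


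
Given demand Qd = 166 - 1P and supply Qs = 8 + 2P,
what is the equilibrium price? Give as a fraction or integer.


At equilibrium, Qd = Qs.
166 - 1P = 8 + 2P
166 - 8 = 1P + 2P
158 = 3P
P* = 158/3 = 158/3

158/3


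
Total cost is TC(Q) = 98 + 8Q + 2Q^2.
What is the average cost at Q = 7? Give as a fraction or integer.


TC(7) = 98 + 8*7 + 2*7^2
TC(7) = 98 + 56 + 98 = 252
AC = TC/Q = 252/7 = 36

36


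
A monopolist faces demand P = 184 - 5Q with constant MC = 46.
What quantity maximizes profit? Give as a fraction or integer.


TR = P*Q = (184 - 5Q)Q = 184Q - 5Q^2
MR = dTR/dQ = 184 - 10Q
Set MR = MC:
184 - 10Q = 46
138 = 10Q
Q* = 138/10 = 69/5

69/5


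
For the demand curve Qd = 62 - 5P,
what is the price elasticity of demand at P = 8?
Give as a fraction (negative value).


dQ/dP = -5
At P = 8: Q = 62 - 5*8 = 22
E = (dQ/dP)(P/Q) = (-5)(8/22) = -20/11

-20/11


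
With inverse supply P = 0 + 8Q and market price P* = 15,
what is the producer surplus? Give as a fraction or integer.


Minimum supply price (at Q=0): P_min = 0
Quantity supplied at P* = 15:
Q* = (15 - 0)/8 = 15/8
PS = (1/2) * Q* * (P* - P_min)
PS = (1/2) * 15/8 * (15 - 0)
PS = (1/2) * 15/8 * 15 = 225/16

225/16


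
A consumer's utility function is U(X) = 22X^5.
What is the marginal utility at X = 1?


MU = dU/dX = 22*5*X^(5-1)
MU = 110*X^4
At X = 1:
MU = 110 * 1^4
MU = 110 * 1 = 110

110


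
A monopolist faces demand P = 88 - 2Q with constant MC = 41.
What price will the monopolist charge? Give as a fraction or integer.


MR = 88 - 4Q
Set MR = MC: 88 - 4Q = 41
Q* = 47/4
Substitute into demand:
P* = 88 - 2*47/4 = 129/2

129/2


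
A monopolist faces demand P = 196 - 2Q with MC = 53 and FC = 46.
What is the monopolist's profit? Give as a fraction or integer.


MR = MC: 196 - 4Q = 53
Q* = 143/4
P* = 196 - 2*143/4 = 249/2
Profit = (P* - MC)*Q* - FC
= (249/2 - 53)*143/4 - 46
= 143/2*143/4 - 46
= 20449/8 - 46 = 20081/8

20081/8


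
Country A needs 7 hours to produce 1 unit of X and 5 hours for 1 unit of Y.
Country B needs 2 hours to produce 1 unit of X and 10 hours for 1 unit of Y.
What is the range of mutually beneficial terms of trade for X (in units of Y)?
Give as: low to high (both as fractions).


Opportunity cost of X for Country A = hours_X / hours_Y = 7/5 = 7/5 units of Y
Opportunity cost of X for Country B = hours_X / hours_Y = 2/10 = 1/5 units of Y
Terms of trade must be between the two opportunity costs.
Range: 1/5 to 7/5

1/5 to 7/5


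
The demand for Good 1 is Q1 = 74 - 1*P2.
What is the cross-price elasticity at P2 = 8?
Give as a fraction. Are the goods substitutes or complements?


dQ1/dP2 = -1
At P2 = 8: Q1 = 74 - 1*8 = 66
Exy = (dQ1/dP2)(P2/Q1) = -1 * 8 / 66 = -4/33
Since Exy < 0, the goods are complements.

-4/33 (complements)


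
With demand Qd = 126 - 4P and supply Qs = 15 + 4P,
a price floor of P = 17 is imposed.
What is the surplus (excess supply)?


At P = 17:
Qd = 126 - 4*17 = 58
Qs = 15 + 4*17 = 83
Surplus = Qs - Qd = 83 - 58 = 25

25


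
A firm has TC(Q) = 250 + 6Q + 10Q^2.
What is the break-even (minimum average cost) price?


AC(Q) = 250/Q + 6 + 10Q
To minimize: dAC/dQ = -250/Q^2 + 10 = 0
Q^2 = 250/10 = 25
Q* = 5
Min AC = 250/5 + 6 + 10*5
Min AC = 50 + 6 + 50 = 106

106


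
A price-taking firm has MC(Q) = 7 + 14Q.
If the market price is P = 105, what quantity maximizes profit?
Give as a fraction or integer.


In perfect competition, profit is maximized where P = MC.
105 = 7 + 14Q
98 = 14Q
Q* = 98/14 = 7

7


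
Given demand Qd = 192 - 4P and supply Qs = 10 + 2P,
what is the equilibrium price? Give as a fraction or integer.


At equilibrium, Qd = Qs.
192 - 4P = 10 + 2P
192 - 10 = 4P + 2P
182 = 6P
P* = 182/6 = 91/3

91/3


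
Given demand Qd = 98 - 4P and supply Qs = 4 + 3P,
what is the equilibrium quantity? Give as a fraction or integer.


First find equilibrium price:
98 - 4P = 4 + 3P
P* = 94/7 = 94/7
Then substitute into demand:
Q* = 98 - 4 * 94/7 = 310/7

310/7


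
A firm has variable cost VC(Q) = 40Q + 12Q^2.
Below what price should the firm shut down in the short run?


AVC(Q) = VC(Q)/Q = 40 + 12Q
AVC is increasing in Q, so minimum AVC is at Q -> 0+.
Min AVC = 40
The firm should shut down if P < 40.

40


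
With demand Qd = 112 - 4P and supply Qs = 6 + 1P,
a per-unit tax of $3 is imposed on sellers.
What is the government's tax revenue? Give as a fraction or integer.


With tax on sellers, new supply: Qs' = 6 + 1(P - 3)
= 3 + 1P
New equilibrium quantity:
Q_new = 124/5
Tax revenue = tax * Q_new = 3 * 124/5 = 372/5

372/5


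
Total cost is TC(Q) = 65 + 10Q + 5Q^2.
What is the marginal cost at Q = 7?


MC = dTC/dQ = 10 + 2*5*Q
At Q = 7:
MC = 10 + 10*7
MC = 10 + 70 = 80

80


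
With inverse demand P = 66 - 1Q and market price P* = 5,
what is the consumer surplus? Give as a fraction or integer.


Maximum willingness to pay (at Q=0): P_max = 66
Quantity demanded at P* = 5:
Q* = (66 - 5)/1 = 61
CS = (1/2) * Q* * (P_max - P*)
CS = (1/2) * 61 * (66 - 5)
CS = (1/2) * 61 * 61 = 3721/2

3721/2


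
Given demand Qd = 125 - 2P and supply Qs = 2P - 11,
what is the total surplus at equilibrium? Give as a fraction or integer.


Find equilibrium: 125 - 2P = 2P - 11
125 + 11 = 4P
P* = 136/4 = 34
Q* = 2*34 - 11 = 57
Inverse demand: P = 125/2 - Q/2, so P_max = 125/2
Inverse supply: P = 11/2 + Q/2, so P_min = 11/2
CS = (1/2) * 57 * (125/2 - 34) = 3249/4
PS = (1/2) * 57 * (34 - 11/2) = 3249/4
TS = CS + PS = 3249/4 + 3249/4 = 3249/2

3249/2


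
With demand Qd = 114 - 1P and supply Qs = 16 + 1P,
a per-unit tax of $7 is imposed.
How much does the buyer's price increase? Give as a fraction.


With a per-unit tax, the buyer's price increase depends on relative slopes.
Supply slope: d = 1, Demand slope: b = 1
Buyer's price increase = d * tax / (b + d)
= 1 * 7 / (1 + 1)
= 7 / 2 = 7/2

7/2


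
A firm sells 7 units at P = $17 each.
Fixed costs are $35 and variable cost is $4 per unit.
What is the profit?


Total Revenue = P * Q = 17 * 7 = $119
Total Cost = FC + VC*Q = 35 + 4*7 = $63
Profit = TR - TC = 119 - 63 = $56

$56


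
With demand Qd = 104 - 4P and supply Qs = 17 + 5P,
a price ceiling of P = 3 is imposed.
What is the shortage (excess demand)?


At P = 3:
Qd = 104 - 4*3 = 92
Qs = 17 + 5*3 = 32
Shortage = Qd - Qs = 92 - 32 = 60

60


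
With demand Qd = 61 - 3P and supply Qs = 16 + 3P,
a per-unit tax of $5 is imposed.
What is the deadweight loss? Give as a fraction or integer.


Pre-tax equilibrium quantity: Q* = 77/2
Post-tax equilibrium quantity: Q_tax = 31
Reduction in quantity: Q* - Q_tax = 15/2
DWL = (1/2) * tax * (Q* - Q_tax)
DWL = (1/2) * 5 * 15/2 = 75/4

75/4


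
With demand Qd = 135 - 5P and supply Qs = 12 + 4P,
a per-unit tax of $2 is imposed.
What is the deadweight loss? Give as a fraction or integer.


Pre-tax equilibrium quantity: Q* = 200/3
Post-tax equilibrium quantity: Q_tax = 560/9
Reduction in quantity: Q* - Q_tax = 40/9
DWL = (1/2) * tax * (Q* - Q_tax)
DWL = (1/2) * 2 * 40/9 = 40/9

40/9


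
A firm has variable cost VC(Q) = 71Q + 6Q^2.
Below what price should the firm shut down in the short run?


AVC(Q) = VC(Q)/Q = 71 + 6Q
AVC is increasing in Q, so minimum AVC is at Q -> 0+.
Min AVC = 71
The firm should shut down if P < 71.

71


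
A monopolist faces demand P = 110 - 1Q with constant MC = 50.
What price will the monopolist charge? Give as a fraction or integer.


MR = 110 - 2Q
Set MR = MC: 110 - 2Q = 50
Q* = 30
Substitute into demand:
P* = 110 - 1*30 = 80

80


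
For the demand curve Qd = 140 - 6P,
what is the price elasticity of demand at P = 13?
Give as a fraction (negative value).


dQ/dP = -6
At P = 13: Q = 140 - 6*13 = 62
E = (dQ/dP)(P/Q) = (-6)(13/62) = -39/31

-39/31


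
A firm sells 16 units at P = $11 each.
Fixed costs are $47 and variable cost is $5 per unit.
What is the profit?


Total Revenue = P * Q = 11 * 16 = $176
Total Cost = FC + VC*Q = 47 + 5*16 = $127
Profit = TR - TC = 176 - 127 = $49

$49


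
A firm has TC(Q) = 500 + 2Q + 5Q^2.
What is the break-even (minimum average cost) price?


AC(Q) = 500/Q + 2 + 5Q
To minimize: dAC/dQ = -500/Q^2 + 5 = 0
Q^2 = 500/5 = 100
Q* = 10
Min AC = 500/10 + 2 + 5*10
Min AC = 50 + 2 + 50 = 102

102


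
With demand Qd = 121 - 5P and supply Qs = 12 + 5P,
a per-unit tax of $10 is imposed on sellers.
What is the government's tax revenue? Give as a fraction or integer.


With tax on sellers, new supply: Qs' = 12 + 5(P - 10)
= 5P - 38
New equilibrium quantity:
Q_new = 83/2
Tax revenue = tax * Q_new = 10 * 83/2 = 415

415


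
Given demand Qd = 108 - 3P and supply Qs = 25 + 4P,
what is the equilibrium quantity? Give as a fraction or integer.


First find equilibrium price:
108 - 3P = 25 + 4P
P* = 83/7 = 83/7
Then substitute into demand:
Q* = 108 - 3 * 83/7 = 507/7

507/7


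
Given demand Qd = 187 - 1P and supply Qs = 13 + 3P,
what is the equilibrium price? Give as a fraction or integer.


At equilibrium, Qd = Qs.
187 - 1P = 13 + 3P
187 - 13 = 1P + 3P
174 = 4P
P* = 174/4 = 87/2

87/2


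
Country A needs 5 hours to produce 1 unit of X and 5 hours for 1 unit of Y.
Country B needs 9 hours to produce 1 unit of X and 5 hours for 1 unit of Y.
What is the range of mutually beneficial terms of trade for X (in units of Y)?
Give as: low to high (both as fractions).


Opportunity cost of X for Country A = hours_X / hours_Y = 5/5 = 1 units of Y
Opportunity cost of X for Country B = hours_X / hours_Y = 9/5 = 9/5 units of Y
Terms of trade must be between the two opportunity costs.
Range: 1 to 9/5

1 to 9/5


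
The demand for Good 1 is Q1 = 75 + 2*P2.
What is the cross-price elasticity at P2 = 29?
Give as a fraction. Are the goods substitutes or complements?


dQ1/dP2 = 2
At P2 = 29: Q1 = 75 + 2*29 = 133
Exy = (dQ1/dP2)(P2/Q1) = 2 * 29 / 133 = 58/133
Since Exy > 0, the goods are substitutes.

58/133 (substitutes)


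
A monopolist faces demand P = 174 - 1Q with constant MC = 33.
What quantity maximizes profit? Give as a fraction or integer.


TR = P*Q = (174 - 1Q)Q = 174Q - 1Q^2
MR = dTR/dQ = 174 - 2Q
Set MR = MC:
174 - 2Q = 33
141 = 2Q
Q* = 141/2 = 141/2

141/2


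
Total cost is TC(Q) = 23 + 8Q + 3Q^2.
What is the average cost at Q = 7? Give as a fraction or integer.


TC(7) = 23 + 8*7 + 3*7^2
TC(7) = 23 + 56 + 147 = 226
AC = TC/Q = 226/7 = 226/7

226/7


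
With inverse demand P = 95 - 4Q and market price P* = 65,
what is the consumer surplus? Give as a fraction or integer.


Maximum willingness to pay (at Q=0): P_max = 95
Quantity demanded at P* = 65:
Q* = (95 - 65)/4 = 15/2
CS = (1/2) * Q* * (P_max - P*)
CS = (1/2) * 15/2 * (95 - 65)
CS = (1/2) * 15/2 * 30 = 225/2

225/2


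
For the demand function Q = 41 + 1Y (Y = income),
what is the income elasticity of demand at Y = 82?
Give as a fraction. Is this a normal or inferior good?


dQ/dY = 1
At Y = 82: Q = 41 + 1*82 = 123
Ey = (dQ/dY)(Y/Q) = 1 * 82 / 123 = 2/3
Since Ey > 0, this is a normal good.

2/3 (normal good)


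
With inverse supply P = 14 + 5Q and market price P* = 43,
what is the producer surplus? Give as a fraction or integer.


Minimum supply price (at Q=0): P_min = 14
Quantity supplied at P* = 43:
Q* = (43 - 14)/5 = 29/5
PS = (1/2) * Q* * (P* - P_min)
PS = (1/2) * 29/5 * (43 - 14)
PS = (1/2) * 29/5 * 29 = 841/10

841/10


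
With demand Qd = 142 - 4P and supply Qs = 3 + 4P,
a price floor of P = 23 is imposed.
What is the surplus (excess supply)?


At P = 23:
Qd = 142 - 4*23 = 50
Qs = 3 + 4*23 = 95
Surplus = Qs - Qd = 95 - 50 = 45

45


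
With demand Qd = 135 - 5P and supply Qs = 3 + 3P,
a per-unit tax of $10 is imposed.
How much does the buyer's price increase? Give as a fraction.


With a per-unit tax, the buyer's price increase depends on relative slopes.
Supply slope: d = 3, Demand slope: b = 5
Buyer's price increase = d * tax / (b + d)
= 3 * 10 / (5 + 3)
= 30 / 8 = 15/4

15/4


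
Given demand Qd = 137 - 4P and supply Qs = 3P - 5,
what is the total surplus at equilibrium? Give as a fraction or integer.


Find equilibrium: 137 - 4P = 3P - 5
137 + 5 = 7P
P* = 142/7 = 142/7
Q* = 3*142/7 - 5 = 391/7
Inverse demand: P = 137/4 - Q/4, so P_max = 137/4
Inverse supply: P = 5/3 + Q/3, so P_min = 5/3
CS = (1/2) * 391/7 * (137/4 - 142/7) = 152881/392
PS = (1/2) * 391/7 * (142/7 - 5/3) = 152881/294
TS = CS + PS = 152881/392 + 152881/294 = 152881/168

152881/168


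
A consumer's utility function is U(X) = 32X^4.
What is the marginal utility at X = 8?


MU = dU/dX = 32*4*X^(4-1)
MU = 128*X^3
At X = 8:
MU = 128 * 8^3
MU = 128 * 512 = 65536

65536


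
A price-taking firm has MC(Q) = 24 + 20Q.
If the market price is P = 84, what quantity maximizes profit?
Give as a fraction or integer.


In perfect competition, profit is maximized where P = MC.
84 = 24 + 20Q
60 = 20Q
Q* = 60/20 = 3

3


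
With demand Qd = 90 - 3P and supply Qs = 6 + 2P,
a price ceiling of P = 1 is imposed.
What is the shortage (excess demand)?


At P = 1:
Qd = 90 - 3*1 = 87
Qs = 6 + 2*1 = 8
Shortage = Qd - Qs = 87 - 8 = 79

79


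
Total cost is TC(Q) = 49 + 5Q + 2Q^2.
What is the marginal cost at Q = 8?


MC = dTC/dQ = 5 + 2*2*Q
At Q = 8:
MC = 5 + 4*8
MC = 5 + 32 = 37

37


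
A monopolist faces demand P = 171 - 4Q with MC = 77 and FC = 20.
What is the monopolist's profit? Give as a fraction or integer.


MR = MC: 171 - 8Q = 77
Q* = 47/4
P* = 171 - 4*47/4 = 124
Profit = (P* - MC)*Q* - FC
= (124 - 77)*47/4 - 20
= 47*47/4 - 20
= 2209/4 - 20 = 2129/4

2129/4


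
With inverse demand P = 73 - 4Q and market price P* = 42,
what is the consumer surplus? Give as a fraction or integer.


Maximum willingness to pay (at Q=0): P_max = 73
Quantity demanded at P* = 42:
Q* = (73 - 42)/4 = 31/4
CS = (1/2) * Q* * (P_max - P*)
CS = (1/2) * 31/4 * (73 - 42)
CS = (1/2) * 31/4 * 31 = 961/8

961/8


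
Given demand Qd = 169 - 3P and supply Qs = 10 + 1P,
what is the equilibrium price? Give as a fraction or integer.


At equilibrium, Qd = Qs.
169 - 3P = 10 + 1P
169 - 10 = 3P + 1P
159 = 4P
P* = 159/4 = 159/4

159/4


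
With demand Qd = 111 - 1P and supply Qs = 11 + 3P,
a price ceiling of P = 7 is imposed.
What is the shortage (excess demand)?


At P = 7:
Qd = 111 - 1*7 = 104
Qs = 11 + 3*7 = 32
Shortage = Qd - Qs = 104 - 32 = 72

72


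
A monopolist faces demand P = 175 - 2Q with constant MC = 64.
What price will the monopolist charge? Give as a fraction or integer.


MR = 175 - 4Q
Set MR = MC: 175 - 4Q = 64
Q* = 111/4
Substitute into demand:
P* = 175 - 2*111/4 = 239/2

239/2


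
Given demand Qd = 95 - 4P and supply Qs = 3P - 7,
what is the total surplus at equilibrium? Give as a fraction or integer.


Find equilibrium: 95 - 4P = 3P - 7
95 + 7 = 7P
P* = 102/7 = 102/7
Q* = 3*102/7 - 7 = 257/7
Inverse demand: P = 95/4 - Q/4, so P_max = 95/4
Inverse supply: P = 7/3 + Q/3, so P_min = 7/3
CS = (1/2) * 257/7 * (95/4 - 102/7) = 66049/392
PS = (1/2) * 257/7 * (102/7 - 7/3) = 66049/294
TS = CS + PS = 66049/392 + 66049/294 = 66049/168

66049/168


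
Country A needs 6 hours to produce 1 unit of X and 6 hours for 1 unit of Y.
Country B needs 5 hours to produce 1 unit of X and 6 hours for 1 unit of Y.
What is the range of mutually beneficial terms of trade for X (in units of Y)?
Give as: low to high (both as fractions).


Opportunity cost of X for Country A = hours_X / hours_Y = 6/6 = 1 units of Y
Opportunity cost of X for Country B = hours_X / hours_Y = 5/6 = 5/6 units of Y
Terms of trade must be between the two opportunity costs.
Range: 5/6 to 1

5/6 to 1


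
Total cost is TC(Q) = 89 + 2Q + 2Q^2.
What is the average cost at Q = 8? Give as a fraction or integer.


TC(8) = 89 + 2*8 + 2*8^2
TC(8) = 89 + 16 + 128 = 233
AC = TC/Q = 233/8 = 233/8

233/8


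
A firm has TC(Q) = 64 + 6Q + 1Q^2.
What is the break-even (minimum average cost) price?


AC(Q) = 64/Q + 6 + 1Q
To minimize: dAC/dQ = -64/Q^2 + 1 = 0
Q^2 = 64/1 = 64
Q* = 8
Min AC = 64/8 + 6 + 1*8
Min AC = 8 + 6 + 8 = 22

22


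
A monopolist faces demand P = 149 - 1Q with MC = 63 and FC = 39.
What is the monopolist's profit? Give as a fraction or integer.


MR = MC: 149 - 2Q = 63
Q* = 43
P* = 149 - 1*43 = 106
Profit = (P* - MC)*Q* - FC
= (106 - 63)*43 - 39
= 43*43 - 39
= 1849 - 39 = 1810

1810


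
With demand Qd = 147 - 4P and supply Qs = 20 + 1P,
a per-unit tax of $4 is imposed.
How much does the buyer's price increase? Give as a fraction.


With a per-unit tax, the buyer's price increase depends on relative slopes.
Supply slope: d = 1, Demand slope: b = 4
Buyer's price increase = d * tax / (b + d)
= 1 * 4 / (4 + 1)
= 4 / 5 = 4/5

4/5


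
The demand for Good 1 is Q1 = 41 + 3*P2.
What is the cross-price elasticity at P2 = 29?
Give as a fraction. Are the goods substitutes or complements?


dQ1/dP2 = 3
At P2 = 29: Q1 = 41 + 3*29 = 128
Exy = (dQ1/dP2)(P2/Q1) = 3 * 29 / 128 = 87/128
Since Exy > 0, the goods are substitutes.

87/128 (substitutes)


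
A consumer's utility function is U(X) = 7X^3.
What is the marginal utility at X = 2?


MU = dU/dX = 7*3*X^(3-1)
MU = 21*X^2
At X = 2:
MU = 21 * 2^2
MU = 21 * 4 = 84

84


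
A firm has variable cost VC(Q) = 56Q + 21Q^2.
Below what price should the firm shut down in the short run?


AVC(Q) = VC(Q)/Q = 56 + 21Q
AVC is increasing in Q, so minimum AVC is at Q -> 0+.
Min AVC = 56
The firm should shut down if P < 56.

56


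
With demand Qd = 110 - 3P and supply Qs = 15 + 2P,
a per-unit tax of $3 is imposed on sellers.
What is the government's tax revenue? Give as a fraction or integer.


With tax on sellers, new supply: Qs' = 15 + 2(P - 3)
= 9 + 2P
New equilibrium quantity:
Q_new = 247/5
Tax revenue = tax * Q_new = 3 * 247/5 = 741/5

741/5


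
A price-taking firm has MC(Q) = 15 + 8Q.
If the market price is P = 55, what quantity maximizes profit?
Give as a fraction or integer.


In perfect competition, profit is maximized where P = MC.
55 = 15 + 8Q
40 = 8Q
Q* = 40/8 = 5

5


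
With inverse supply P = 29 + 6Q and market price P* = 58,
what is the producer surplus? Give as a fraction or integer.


Minimum supply price (at Q=0): P_min = 29
Quantity supplied at P* = 58:
Q* = (58 - 29)/6 = 29/6
PS = (1/2) * Q* * (P* - P_min)
PS = (1/2) * 29/6 * (58 - 29)
PS = (1/2) * 29/6 * 29 = 841/12

841/12


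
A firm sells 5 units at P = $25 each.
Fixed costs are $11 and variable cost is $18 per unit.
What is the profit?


Total Revenue = P * Q = 25 * 5 = $125
Total Cost = FC + VC*Q = 11 + 18*5 = $101
Profit = TR - TC = 125 - 101 = $24

$24


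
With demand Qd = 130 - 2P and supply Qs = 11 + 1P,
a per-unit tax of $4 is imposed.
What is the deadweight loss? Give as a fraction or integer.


Pre-tax equilibrium quantity: Q* = 152/3
Post-tax equilibrium quantity: Q_tax = 48
Reduction in quantity: Q* - Q_tax = 8/3
DWL = (1/2) * tax * (Q* - Q_tax)
DWL = (1/2) * 4 * 8/3 = 16/3

16/3


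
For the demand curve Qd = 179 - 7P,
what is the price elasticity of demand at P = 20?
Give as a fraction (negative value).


dQ/dP = -7
At P = 20: Q = 179 - 7*20 = 39
E = (dQ/dP)(P/Q) = (-7)(20/39) = -140/39

-140/39


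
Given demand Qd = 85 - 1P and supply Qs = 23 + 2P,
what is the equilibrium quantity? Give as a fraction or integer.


First find equilibrium price:
85 - 1P = 23 + 2P
P* = 62/3 = 62/3
Then substitute into demand:
Q* = 85 - 1 * 62/3 = 193/3

193/3


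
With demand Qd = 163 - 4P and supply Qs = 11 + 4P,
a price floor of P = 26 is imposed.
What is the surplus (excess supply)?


At P = 26:
Qd = 163 - 4*26 = 59
Qs = 11 + 4*26 = 115
Surplus = Qs - Qd = 115 - 59 = 56

56


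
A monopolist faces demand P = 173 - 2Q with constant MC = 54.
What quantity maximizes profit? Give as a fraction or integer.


TR = P*Q = (173 - 2Q)Q = 173Q - 2Q^2
MR = dTR/dQ = 173 - 4Q
Set MR = MC:
173 - 4Q = 54
119 = 4Q
Q* = 119/4 = 119/4

119/4


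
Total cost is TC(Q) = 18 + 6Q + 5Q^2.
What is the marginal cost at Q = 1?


MC = dTC/dQ = 6 + 2*5*Q
At Q = 1:
MC = 6 + 10*1
MC = 6 + 10 = 16

16


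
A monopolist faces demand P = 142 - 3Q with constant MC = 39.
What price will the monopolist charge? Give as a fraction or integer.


MR = 142 - 6Q
Set MR = MC: 142 - 6Q = 39
Q* = 103/6
Substitute into demand:
P* = 142 - 3*103/6 = 181/2

181/2
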